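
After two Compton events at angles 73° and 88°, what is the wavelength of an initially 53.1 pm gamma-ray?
57.1586 pm

Apply Compton shift twice:

First scattering at θ₁ = 73°:
Δλ₁ = λ_C(1 - cos(73°))
Δλ₁ = 2.4263 × 0.7076
Δλ₁ = 1.7169 pm

After first scattering:
λ₁ = 53.1 + 1.7169 = 54.8169 pm

Second scattering at θ₂ = 88°:
Δλ₂ = λ_C(1 - cos(88°))
Δλ₂ = 2.4263 × 0.9651
Δλ₂ = 2.3416 pm

Final wavelength:
λ₂ = 54.8169 + 2.3416 = 57.1586 pm

Total shift: Δλ_total = 1.7169 + 2.3416 = 4.0586 pm

(Intermediate values are shown rounded; full precision is carried through to the final answer.)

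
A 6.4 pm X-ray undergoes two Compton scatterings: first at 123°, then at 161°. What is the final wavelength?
14.8682 pm

Apply Compton shift twice:

First scattering at θ₁ = 123°:
Δλ₁ = λ_C(1 - cos(123°))
Δλ₁ = 2.4263 × 1.5446
Δλ₁ = 3.7478 pm

After first scattering:
λ₁ = 6.4 + 3.7478 = 10.1478 pm

Second scattering at θ₂ = 161°:
Δλ₂ = λ_C(1 - cos(161°))
Δλ₂ = 2.4263 × 1.9455
Δλ₂ = 4.7204 pm

Final wavelength:
λ₂ = 10.1478 + 4.7204 = 14.8682 pm

Total shift: Δλ_total = 3.7478 + 4.7204 = 8.4682 pm

(Intermediate values are shown rounded; full precision is carried through to the final answer.)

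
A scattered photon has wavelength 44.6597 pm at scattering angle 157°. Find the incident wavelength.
40.0000 pm

From λ' = λ + Δλ, we have λ = λ' - Δλ

First calculate the Compton shift:
Δλ = λ_C(1 - cos θ)
Δλ = 2.4263 × (1 - cos(157°))
Δλ = 2.4263 × 1.9205
Δλ = 4.6597 pm

Initial wavelength:
λ = λ' - Δλ
λ = 44.6597 - 4.6597
λ = 40.0000 pm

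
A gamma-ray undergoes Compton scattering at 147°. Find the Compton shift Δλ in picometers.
4.4612 pm

Using the Compton scattering formula:
Δλ = λ_C(1 - cos θ)

where λ_C = h/(m_e·c) ≈ 2.4263 pm is the Compton wavelength of an electron.

For θ = 147°:
cos(147°) = -0.8387
1 - cos(147°) = 1.8387

Δλ = 2.4263 × 1.8387
Δλ = 4.4612 pm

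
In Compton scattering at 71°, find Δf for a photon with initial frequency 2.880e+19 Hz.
3.912e+18 Hz (decrease)

Convert frequency to wavelength (c = 299792458 m/s):
λ₀ = c/f₀ = 299792458/2.880e+19 = 1.0409460e-11 m = 10.4095 pm

Calculate Compton shift:
Δλ = λ_C(1 - cos(71°)) = 1.6364 pm

Final wavelength:
λ' = λ₀ + Δλ = 10.4095 + 1.6364 = 12.0458 pm

Final frequency:
f' = c/λ' = 299792458/1.2045841e-11 = 2.4887632e+19 Hz

Frequency shift (decrease):
Δf = f₀ - f' = 2.880e+19 - 2.4887632e+19 = 3.912e+18 Hz

(Intermediate values are shown rounded; full precision is carried through to the final answer.)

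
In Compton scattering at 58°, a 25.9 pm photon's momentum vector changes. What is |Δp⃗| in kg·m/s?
2.4301e-23 kg·m/s

Photon momentum magnitude is p = h/λ.

Initial momentum:
p₀ = h/λ = 6.6261e-34/2.5900e-11 = 2.5583e-23 kg·m/s

After scattering:
λ' = λ + Δλ = 25.9 + 1.1406 = 27.0406 pm
p' = h/λ' = 6.6261e-34/2.7041e-11 = 2.4504e-23 kg·m/s

Momentum is a vector; the scattered photon's direction makes angle θ = 58° with the incident direction. The magnitude of the vector change Δp⃗ = p⃗₀ − p⃗' is found from the law of cosines:
|Δp⃗|² = p₀² + p'² − 2p₀p'cos θ
|Δp⃗|² = (2.5583e-23)² + (2.4504e-23)² − 2·2.5583e-23·2.4504e-23·cos(58°)
|Δp⃗| = 2.4301e-23 kg·m/s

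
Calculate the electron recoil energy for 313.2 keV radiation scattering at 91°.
120.2970 keV

By energy conservation: K_e = E_initial - E_final

First find the scattered photon energy:
Initial wavelength: λ = hc/E = 3.9586 pm
Compton shift: Δλ = λ_C(1 - cos(91°)) = 2.4687 pm
Final wavelength: λ' = 3.9586 + 2.4687 = 6.4273 pm
Final photon energy: E' = hc/λ' = 192.9030 keV

Electron kinetic energy:
K_e = E - E' = 313.2000 - 192.9030 = 120.2970 keV

(Intermediate values are shown rounded; full precision is carried through to the final answer.)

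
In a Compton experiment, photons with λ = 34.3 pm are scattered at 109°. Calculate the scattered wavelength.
37.5162 pm

Using the Compton scattering formula:
λ' = λ + Δλ = λ + λ_C(1 - cos θ)

Given:
- Initial wavelength λ = 34.3 pm
- Scattering angle θ = 109°
- Compton wavelength λ_C ≈ 2.4263 pm

Calculate the shift:
Δλ = 2.4263 × (1 - cos(109°))
Δλ = 2.4263 × 1.3256
Δλ = 3.2162 pm

Final wavelength:
λ' = 34.3 + 3.2162 = 37.5162 pm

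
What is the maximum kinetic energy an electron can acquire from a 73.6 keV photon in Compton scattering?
16.4599 keV

Maximum energy transfer occurs at θ = 180° (backscattering).

Initial photon: E₀ = 73.6 keV → λ₀ = 16.8457 pm

Maximum Compton shift (at 180°):
Δλ_max = 2λ_C = 2 × 2.4263 = 4.8526 pm

Final wavelength:
λ' = 16.8457 + 4.8526 = 21.6983 pm

Minimum photon energy (maximum energy to electron):
E'_min = hc/λ' = 57.1401 keV

Maximum electron kinetic energy:
K_max = E₀ - E'_min = 73.6000 - 57.1401 = 16.4599 keV

(Intermediate values are shown rounded; full precision is carried through to the final answer.)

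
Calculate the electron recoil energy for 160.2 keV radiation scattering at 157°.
60.2053 keV

By energy conservation: K_e = E_initial - E_final

First find the scattered photon energy:
Initial wavelength: λ = hc/E = 7.7393 pm
Compton shift: Δλ = λ_C(1 - cos(157°)) = 4.6597 pm
Final wavelength: λ' = 7.7393 + 4.6597 = 12.3991 pm
Final photon energy: E' = hc/λ' = 99.9947 keV

Electron kinetic energy:
K_e = E - E' = 160.2000 - 99.9947 = 60.2053 keV

(Intermediate values are shown rounded; full precision is carried through to the final answer.)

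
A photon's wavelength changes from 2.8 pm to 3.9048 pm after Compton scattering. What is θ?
57.00°

First find the wavelength shift:
Δλ = λ' - λ = 3.9048 - 2.8 = 1.1048 pm

Using Δλ = λ_C(1 - cos θ), with λ_C = h/(m_e·c) ≈ 2.42631024 pm:
cos θ = 1 - Δλ/λ_C
cos θ = 1 - 1.1048/2.42631024
cos θ = 0.544658

θ = arccos(0.544658)
θ = 57.00°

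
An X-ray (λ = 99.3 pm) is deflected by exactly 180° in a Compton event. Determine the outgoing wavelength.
104.1526 pm

Using the Compton formula: λ' = λ + λ_C(1 − cos θ)

For θ = 180°, cos θ = -1 (exact) = -1.0000, so:
1 − cos 180° = 1 − (-1) = 2.0000

Δλ = λ_C × 2.0000 = 2.4263 × 2.0000 = 4.8526 pm

λ' = 99.3 + 4.8526 = 104.1526 pm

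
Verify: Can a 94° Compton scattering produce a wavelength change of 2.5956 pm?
Yes, consistent

Calculate the expected shift for θ = 94°:

Δλ_expected = λ_C(1 - cos(94°))
Δλ_expected = 2.4263 × (1 - cos(94°))
Δλ_expected = 2.4263 × 1.0698
Δλ_expected = 2.5956 pm

Given shift: 2.5956 pm
Expected shift: 2.5956 pm
Difference: 0.0000 pm

The values match. This is consistent with Compton scattering at the stated angle.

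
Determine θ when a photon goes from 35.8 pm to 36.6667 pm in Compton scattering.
50.00°

First find the wavelength shift:
Δλ = λ' - λ = 36.6667 - 35.8 = 0.8667 pm

Using Δλ = λ_C(1 - cos θ), with λ_C = h/(m_e·c) ≈ 2.42631024 pm:
cos θ = 1 - Δλ/λ_C
cos θ = 1 - 0.8667/2.42631024
cos θ = 0.642791

θ = arccos(0.642791)
θ = 50.00°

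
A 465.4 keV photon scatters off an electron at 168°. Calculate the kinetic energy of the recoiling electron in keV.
299.2823 keV

By energy conservation: K_e = E_initial - E_final

First find the scattered photon energy:
Initial wavelength: λ = hc/E = 2.6640 pm
Compton shift: Δλ = λ_C(1 - cos(168°)) = 4.7996 pm
Final wavelength: λ' = 2.6640 + 4.7996 = 7.4636 pm
Final photon energy: E' = hc/λ' = 166.1177 keV

Electron kinetic energy:
K_e = E - E' = 465.4000 - 166.1177 = 299.2823 keV

(Intermediate values are shown rounded; full precision is carried through to the final answer.)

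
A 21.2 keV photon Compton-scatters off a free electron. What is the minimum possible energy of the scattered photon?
19.5757 keV (at θ = 180°)

The scattered photon has minimum energy when its wavelength is maximum, i.e., when the Compton shift Δλ = λ_C(1 − cos θ) is maximum. This occurs at θ = 180° (backscattering), giving Δλ_max = 2λ_C = 4.8526 pm.

Initial wavelength: λ₀ = hc/E₀ = 58.4831 pm
Maximum final wavelength: λ'_max = λ₀ + 2λ_C = 58.4831 + 4.8526 = 63.3357 pm
Minimum final energy: E'_min = hc/λ'_max = 19.5757 keV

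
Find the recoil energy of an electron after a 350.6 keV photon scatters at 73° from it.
114.5866 keV

By energy conservation: K_e = E_initial - E_final

First find the scattered photon energy:
Initial wavelength: λ = hc/E = 3.5363 pm
Compton shift: Δλ = λ_C(1 - cos(73°)) = 1.7169 pm
Final wavelength: λ' = 3.5363 + 1.7169 = 5.2533 pm
Final photon energy: E' = hc/λ' = 236.0134 keV

Electron kinetic energy:
K_e = E - E' = 350.6000 - 236.0134 = 114.5866 keV

(Intermediate values are shown rounded; full precision is carried through to the final answer.)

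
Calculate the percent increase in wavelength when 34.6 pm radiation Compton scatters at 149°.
13.0233%

Calculate the Compton shift:
Δλ = λ_C(1 - cos(149°))
Δλ = 2.4263 × (1 - cos(149°))
Δλ = 2.4263 × 1.8572
Δλ = 4.5061 pm

Percentage change:
(Δλ/λ₀) × 100 = (4.5061/34.6) × 100
= 13.0233%

(Intermediate values are shown rounded; full precision is carried through to the final answer.)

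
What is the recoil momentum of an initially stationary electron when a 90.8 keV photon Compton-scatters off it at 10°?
8.4483e-24 kg·m/s

The electron is initially at rest, so by conservation of momentum:
p⃗_e = p⃗₀ − p⃗'  (incident photon momentum minus scattered photon momentum)

Photon momentum magnitudes (p = h/λ = E/c):
λ₀ = hc/E₀ = 13.6546 pm → p₀ = h/λ₀ = 4.8526e-23 kg·m/s
Δλ = λ_C(1 − cos 10°) = 0.0369 pm
λ' = 13.6915 pm → p' = h/λ' = 4.8395e-23 kg·m/s

The scattered photon makes angle θ = 10° with the incident direction, so by the law of cosines:
|p⃗_e|² = p₀² + p'² − 2p₀p'cos θ
|p⃗_e|² = (4.8526e-23)² + (4.8395e-23)² − 2·4.8526e-23·4.8395e-23·cos(10°)
|p⃗_e| = 8.4483e-24 kg·m/s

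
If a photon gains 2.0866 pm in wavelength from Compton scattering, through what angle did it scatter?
81.95°

From the Compton formula Δλ = λ_C(1 - cos θ), we can solve for θ:

cos θ = 1 - Δλ/λ_C

Given:
- Δλ = 2.0866 pm
- λ_C = h/(m_e·c) ≈ 2.42631024 pm

cos θ = 1 - 2.0866/2.42631024
cos θ = 1 - 0.859989
cos θ = 0.140011

θ = arccos(0.140011)
θ = 81.95°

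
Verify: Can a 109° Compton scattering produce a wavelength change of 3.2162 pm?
Yes, consistent

Calculate the expected shift for θ = 109°:

Δλ_expected = λ_C(1 - cos(109°))
Δλ_expected = 2.4263 × (1 - cos(109°))
Δλ_expected = 2.4263 × 1.3256
Δλ_expected = 3.2162 pm

Given shift: 3.2162 pm
Expected shift: 3.2162 pm
Difference: 0.0000 pm

The values match. This is consistent with Compton scattering at the stated angle.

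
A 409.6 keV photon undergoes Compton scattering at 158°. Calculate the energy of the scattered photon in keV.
160.9577 keV

First convert energy to wavelength:
λ = hc/E, with hc ≈ 1239.842 keV·pm (i.e. 1239.842 eV·nm)

For E = 409.6 keV = 409600 eV:
λ = 1239.842 keV·pm / 409.6 keV
λ = 3.0270 pm

Calculate the Compton shift:
Δλ = λ_C(1 - cos(158°)) = 2.4263 × 1.9272
Δλ = 4.6759 pm

Final wavelength:
λ' = 3.0270 + 4.6759 = 7.7029 pm

Final energy:
E' = hc/λ' = 1239.842 / 7.7029 = 160.9577 keV

(Intermediate values are shown rounded; full precision is carried through to the final answer.)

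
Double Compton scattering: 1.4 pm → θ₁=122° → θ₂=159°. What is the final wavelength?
9.8035 pm

Apply Compton shift twice:

First scattering at θ₁ = 122°:
Δλ₁ = λ_C(1 - cos(122°))
Δλ₁ = 2.4263 × 1.5299
Δλ₁ = 3.7121 pm

After first scattering:
λ₁ = 1.4 + 3.7121 = 5.1121 pm

Second scattering at θ₂ = 159°:
Δλ₂ = λ_C(1 - cos(159°))
Δλ₂ = 2.4263 × 1.9336
Δλ₂ = 4.6915 pm

Final wavelength:
λ₂ = 5.1121 + 4.6915 = 9.8035 pm

Total shift: Δλ_total = 3.7121 + 4.6915 = 8.4035 pm

(Intermediate values are shown rounded; full precision is carried through to the final answer.)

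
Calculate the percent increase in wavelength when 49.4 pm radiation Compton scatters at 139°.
8.6184%

Calculate the Compton shift:
Δλ = λ_C(1 - cos(139°))
Δλ = 2.4263 × (1 - cos(139°))
Δλ = 2.4263 × 1.7547
Δλ = 4.2575 pm

Percentage change:
(Δλ/λ₀) × 100 = (4.2575/49.4) × 100
= 8.6184%

(Intermediate values are shown rounded; full precision is carried through to the final answer.)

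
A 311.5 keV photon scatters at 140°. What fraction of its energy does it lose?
0.5184 (or 51.84%)

Calculate initial and final photon energies:

Initial: E₀ = 311.5 keV → λ₀ = 3.9802 pm
Compton shift: Δλ = 4.2850 pm
Final wavelength: λ' = 8.2652 pm
Final energy: E' = 150.0074 keV

Fractional energy loss:
(E₀ - E')/E₀ = (311.5000 - 150.0074)/311.5000
= 161.4926/311.5000
= 0.5184
= 51.84%

(Intermediate values are shown rounded; full precision is carried through to the final answer.)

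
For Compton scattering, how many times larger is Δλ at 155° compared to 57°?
155° produces the larger shift by a factor of 4.186

Calculate both shifts using Δλ = λ_C(1 - cos θ):

For θ₁ = 57°:
Δλ₁ = 2.4263 × (1 - cos(57°))
Δλ₁ = 2.4263 × 0.4554
Δλ₁ = 1.1048 pm

For θ₂ = 155°:
Δλ₂ = 2.4263 × (1 - cos(155°))
Δλ₂ = 2.4263 × 1.9063
Δλ₂ = 4.6253 pm

The 155° angle produces the larger shift.
Ratio: 4.6253/1.1048 = 4.186

(Intermediate values are shown rounded; full precision is carried through to the final answer.)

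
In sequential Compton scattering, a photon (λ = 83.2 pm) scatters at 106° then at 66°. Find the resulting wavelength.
87.7345 pm

Apply Compton shift twice:

First scattering at θ₁ = 106°:
Δλ₁ = λ_C(1 - cos(106°))
Δλ₁ = 2.4263 × 1.2756
Δλ₁ = 3.0951 pm

After first scattering:
λ₁ = 83.2 + 3.0951 = 86.2951 pm

Second scattering at θ₂ = 66°:
Δλ₂ = λ_C(1 - cos(66°))
Δλ₂ = 2.4263 × 0.5933
Δλ₂ = 1.4394 pm

Final wavelength:
λ₂ = 86.2951 + 1.4394 = 87.7345 pm

Total shift: Δλ_total = 3.0951 + 1.4394 = 4.5345 pm

(Intermediate values are shown rounded; full precision is carried through to the final answer.)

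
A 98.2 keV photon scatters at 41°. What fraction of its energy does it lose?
0.0450 (or 4.50%)

Calculate initial and final photon energies:

Initial: E₀ = 98.2 keV → λ₀ = 12.6257 pm
Compton shift: Δλ = 0.5952 pm
Final wavelength: λ' = 13.2208 pm
Final energy: E' = 93.7794 keV

Fractional energy loss:
(E₀ - E')/E₀ = (98.2000 - 93.7794)/98.2000
= 4.4206/98.2000
= 0.0450
= 4.50%

(Intermediate values are shown rounded; full precision is carried through to the final answer.)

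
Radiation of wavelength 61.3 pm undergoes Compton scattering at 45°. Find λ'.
62.0106 pm

Using the Compton formula: λ' = λ + λ_C(1 − cos θ)

For θ = 45°, cos θ = √2/2 (exact) ≈ 0.7071, so:
1 − cos 45° = 1 − (√2/2) ≈ 0.2929

Δλ = λ_C × 0.2929 = 2.4263 × 0.2929 = 0.7106 pm

λ' = 61.3 + 0.7106 = 62.0106 pm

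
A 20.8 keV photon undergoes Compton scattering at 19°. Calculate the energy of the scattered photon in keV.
20.7540 keV

First convert energy to wavelength:
λ = hc/E, with hc ≈ 1239.842 keV·pm (i.e. 1239.842 eV·nm)

For E = 20.8 keV = 20800 eV:
λ = 1239.842 keV·pm / 20.8 keV
λ = 59.6078 pm

Calculate the Compton shift:
Δλ = λ_C(1 - cos(19°)) = 2.4263 × 0.0545
Δλ = 0.1322 pm

Final wavelength:
λ' = 59.6078 + 0.1322 = 59.7400 pm

Final energy:
E' = hc/λ' = 1239.842 / 59.7400 = 20.7540 keV

(Intermediate values are shown rounded; full precision is carried through to the final answer.)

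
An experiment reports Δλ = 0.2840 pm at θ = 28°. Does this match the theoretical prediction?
Yes, consistent

Calculate the expected shift for θ = 28°:

Δλ_expected = λ_C(1 - cos(28°))
Δλ_expected = 2.4263 × (1 - cos(28°))
Δλ_expected = 2.4263 × 0.1171
Δλ_expected = 0.2840 pm

Given shift: 0.2840 pm
Expected shift: 0.2840 pm
Difference: 0.0000 pm

The values match. This is consistent with Compton scattering at the stated angle.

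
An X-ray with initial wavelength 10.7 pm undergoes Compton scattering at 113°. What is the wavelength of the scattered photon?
14.0743 pm

Using the Compton scattering formula:
λ' = λ + Δλ = λ + λ_C(1 - cos θ)

Given:
- Initial wavelength λ = 10.7 pm
- Scattering angle θ = 113°
- Compton wavelength λ_C ≈ 2.4263 pm

Calculate the shift:
Δλ = 2.4263 × (1 - cos(113°))
Δλ = 2.4263 × 1.3907
Δλ = 3.3743 pm

Final wavelength:
λ' = 10.7 + 3.3743 = 14.0743 pm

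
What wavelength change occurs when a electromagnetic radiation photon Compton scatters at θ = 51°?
0.8994 pm

Using the Compton scattering formula:
Δλ = λ_C(1 - cos θ)

where λ_C = h/(m_e·c) ≈ 2.4263 pm is the Compton wavelength of an electron.

For θ = 51°:
cos(51°) = 0.6293
1 - cos(51°) = 0.3707

Δλ = 2.4263 × 0.3707
Δλ = 0.8994 pm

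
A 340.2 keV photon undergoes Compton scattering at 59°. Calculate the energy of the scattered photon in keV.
257.1690 keV

First convert energy to wavelength:
λ = hc/E, with hc ≈ 1239.842 keV·pm (i.e. 1239.842 eV·nm)

For E = 340.2 keV = 340200 eV:
λ = 1239.842 keV·pm / 340.2 keV
λ = 3.6445 pm

Calculate the Compton shift:
Δλ = λ_C(1 - cos(59°)) = 2.4263 × 0.4850
Δλ = 1.1767 pm

Final wavelength:
λ' = 3.6445 + 1.1767 = 4.8211 pm

Final energy:
E' = hc/λ' = 1239.842 / 4.8211 = 257.1690 keV

(Intermediate values are shown rounded; full precision is carried through to the final answer.)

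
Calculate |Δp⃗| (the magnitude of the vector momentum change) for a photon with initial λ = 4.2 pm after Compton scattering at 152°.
2.2727e-22 kg·m/s

Photon momentum magnitude is p = h/λ.

Initial momentum:
p₀ = h/λ = 6.6261e-34/4.2000e-12 = 1.5776e-22 kg·m/s

After scattering:
λ' = λ + Δλ = 4.2 + 4.5686 = 8.7686 pm
p' = h/λ' = 6.6261e-34/8.7686e-12 = 7.5566e-23 kg·m/s

Momentum is a vector; the scattered photon's direction makes angle θ = 152° with the incident direction. The magnitude of the vector change Δp⃗ = p⃗₀ − p⃗' is found from the law of cosines:
|Δp⃗|² = p₀² + p'² − 2p₀p'cos θ
|Δp⃗|² = (1.5776e-22)² + (7.5566e-23)² − 2·1.5776e-22·7.5566e-23·cos(152°)
|Δp⃗| = 2.2727e-22 kg·m/s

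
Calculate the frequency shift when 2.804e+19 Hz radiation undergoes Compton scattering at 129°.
7.569e+18 Hz (decrease)

Convert frequency to wavelength (c = 299792458 m/s):
λ₀ = c/f₀ = 299792458/2.804e+19 = 1.0691600e-11 m = 10.6916 pm

Calculate Compton shift:
Δλ = λ_C(1 - cos(129°)) = 3.9532 pm

Final wavelength:
λ' = λ₀ + Δλ = 10.6916 + 3.9532 = 14.6448 pm

Final frequency:
f' = c/λ' = 299792458/1.4644837e-11 = 2.0470864e+19 Hz

Frequency shift (decrease):
Δf = f₀ - f' = 2.804e+19 - 2.0470864e+19 = 7.569e+18 Hz

(Intermediate values are shown rounded; full precision is carried through to the final answer.)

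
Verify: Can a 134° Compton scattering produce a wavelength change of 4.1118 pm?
Yes, consistent

Calculate the expected shift for θ = 134°:

Δλ_expected = λ_C(1 - cos(134°))
Δλ_expected = 2.4263 × (1 - cos(134°))
Δλ_expected = 2.4263 × 1.6947
Δλ_expected = 4.1118 pm

Given shift: 4.1118 pm
Expected shift: 4.1118 pm
Difference: 0.0000 pm

The values match. This is consistent with Compton scattering at the stated angle.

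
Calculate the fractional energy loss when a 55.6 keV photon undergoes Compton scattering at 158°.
0.1733 (or 17.33%)

Calculate initial and final photon energies:

Initial: E₀ = 55.6 keV → λ₀ = 22.2993 pm
Compton shift: Δλ = 4.6759 pm
Final wavelength: λ' = 26.9753 pm
Final energy: E' = 45.9622 keV

Fractional energy loss:
(E₀ - E')/E₀ = (55.6000 - 45.9622)/55.6000
= 9.6378/55.6000
= 0.1733
= 17.33%

(Intermediate values are shown rounded; full precision is carried through to the final answer.)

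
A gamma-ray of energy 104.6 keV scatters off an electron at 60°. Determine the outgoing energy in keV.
94.8883 keV

First convert energy to wavelength:
λ = hc/E, with hc ≈ 1239.842 keV·pm (i.e. 1239.842 eV·nm)

For E = 104.6 keV = 104600 eV:
λ = 1239.842 keV·pm / 104.6 keV
λ = 11.8532 pm

Calculate the Compton shift:
Δλ = λ_C(1 - cos(60°)) = 2.4263 × 0.5000
Δλ = 1.2132 pm

Final wavelength:
λ' = 11.8532 + 1.2132 = 13.0663 pm

Final energy:
E' = hc/λ' = 1239.842 / 13.0663 = 94.8883 keV

(Intermediate values are shown rounded; full precision is carried through to the final answer.)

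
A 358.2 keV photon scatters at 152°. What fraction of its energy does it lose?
0.5689 (or 56.89%)

Calculate initial and final photon energies:

Initial: E₀ = 358.2 keV → λ₀ = 3.4613 pm
Compton shift: Δλ = 4.5686 pm
Final wavelength: λ' = 8.0299 pm
Final energy: E' = 154.4026 keV

Fractional energy loss:
(E₀ - E')/E₀ = (358.2000 - 154.4026)/358.2000
= 203.7974/358.2000
= 0.5689
= 56.89%

(Intermediate values are shown rounded; full precision is carried through to the final answer.)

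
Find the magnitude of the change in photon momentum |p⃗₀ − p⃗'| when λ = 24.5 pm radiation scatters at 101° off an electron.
3.9578e-23 kg·m/s

Photon momentum magnitude is p = h/λ.

Initial momentum:
p₀ = h/λ = 6.6261e-34/2.4500e-11 = 2.7045e-23 kg·m/s

After scattering:
λ' = λ + Δλ = 24.5 + 2.8893 = 27.3893 pm
p' = h/λ' = 6.6261e-34/2.7389e-11 = 2.4192e-23 kg·m/s

Momentum is a vector; the scattered photon's direction makes angle θ = 101° with the incident direction. The magnitude of the vector change Δp⃗ = p⃗₀ − p⃗' is found from the law of cosines:
|Δp⃗|² = p₀² + p'² − 2p₀p'cos θ
|Δp⃗|² = (2.7045e-23)² + (2.4192e-23)² − 2·2.7045e-23·2.4192e-23·cos(101°)
|Δp⃗| = 3.9578e-23 kg·m/s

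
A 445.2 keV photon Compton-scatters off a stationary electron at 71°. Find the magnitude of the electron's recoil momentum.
2.3633e-22 kg·m/s

The electron is initially at rest, so by conservation of momentum:
p⃗_e = p⃗₀ − p⃗'  (incident photon momentum minus scattered photon momentum)

Photon momentum magnitudes (p = h/λ = E/c):
λ₀ = hc/E₀ = 2.7849 pm → p₀ = h/λ₀ = 2.3793e-22 kg·m/s
Δλ = λ_C(1 − cos 71°) = 1.6364 pm
λ' = 4.4213 pm → p' = h/λ' = 1.4987e-22 kg·m/s

The scattered photon makes angle θ = 71° with the incident direction, so by the law of cosines:
|p⃗_e|² = p₀² + p'² − 2p₀p'cos θ
|p⃗_e|² = (2.3793e-22)² + (1.4987e-22)² − 2·2.3793e-22·1.4987e-22·cos(71°)
|p⃗_e| = 2.3633e-22 kg·m/s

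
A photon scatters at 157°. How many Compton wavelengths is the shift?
1.9205 λ_C

The Compton shift formula is:
Δλ = λ_C(1 - cos θ)

Dividing both sides by λ_C:
Δλ/λ_C = 1 - cos θ

For θ = 157°:
Δλ/λ_C = 1 - cos(157°)
Δλ/λ_C = 1 - -0.9205
Δλ/λ_C = 1.9205

This means the shift is 1.9205 × λ_C = 4.6597 pm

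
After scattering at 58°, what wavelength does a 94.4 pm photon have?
95.5406 pm

Using the Compton scattering formula:
λ' = λ + Δλ = λ + λ_C(1 - cos θ)

Given:
- Initial wavelength λ = 94.4 pm
- Scattering angle θ = 58°
- Compton wavelength λ_C ≈ 2.4263 pm

Calculate the shift:
Δλ = 2.4263 × (1 - cos(58°))
Δλ = 2.4263 × 0.4701
Δλ = 1.1406 pm

Final wavelength:
λ' = 94.4 + 1.1406 = 95.5406 pm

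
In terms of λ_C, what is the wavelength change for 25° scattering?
0.0937 λ_C

The Compton shift formula is:
Δλ = λ_C(1 - cos θ)

Dividing both sides by λ_C:
Δλ/λ_C = 1 - cos θ

For θ = 25°:
Δλ/λ_C = 1 - cos(25°)
Δλ/λ_C = 1 - 0.9063
Δλ/λ_C = 0.0937

This means the shift is 0.0937 × λ_C = 0.2273 pm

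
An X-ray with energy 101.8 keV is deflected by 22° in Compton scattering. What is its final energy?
100.3444 keV

First convert energy to wavelength:
λ = hc/E, with hc ≈ 1239.842 keV·pm (i.e. 1239.842 eV·nm)

For E = 101.8 keV = 101800 eV:
λ = 1239.842 keV·pm / 101.8 keV
λ = 12.1792 pm

Calculate the Compton shift:
Δλ = λ_C(1 - cos(22°)) = 2.4263 × 0.0728
Δλ = 0.1767 pm

Final wavelength:
λ' = 12.1792 + 0.1767 = 12.3559 pm

Final energy:
E' = hc/λ' = 1239.842 / 12.3559 = 100.3444 keV

(Intermediate values are shown rounded; full precision is carried through to the final answer.)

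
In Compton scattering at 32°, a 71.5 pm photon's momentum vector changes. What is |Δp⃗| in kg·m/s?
5.0959e-24 kg·m/s

Photon momentum magnitude is p = h/λ.

Initial momentum:
p₀ = h/λ = 6.6261e-34/7.1500e-11 = 9.2672e-24 kg·m/s

After scattering:
λ' = λ + Δλ = 71.5 + 0.3687 = 71.8687 pm
p' = h/λ' = 6.6261e-34/7.1869e-11 = 9.2197e-24 kg·m/s

Momentum is a vector; the scattered photon's direction makes angle θ = 32° with the incident direction. The magnitude of the vector change Δp⃗ = p⃗₀ − p⃗' is found from the law of cosines:
|Δp⃗|² = p₀² + p'² − 2p₀p'cos θ
|Δp⃗|² = (9.2672e-24)² + (9.2197e-24)² − 2·9.2672e-24·9.2197e-24·cos(32°)
|Δp⃗| = 5.0959e-24 kg·m/s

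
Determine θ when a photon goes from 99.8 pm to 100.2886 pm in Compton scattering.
37.00°

First find the wavelength shift:
Δλ = λ' - λ = 100.2886 - 99.8 = 0.4886 pm

Using Δλ = λ_C(1 - cos θ), with λ_C = h/(m_e·c) ≈ 2.42631024 pm:
cos θ = 1 - Δλ/λ_C
cos θ = 1 - 0.4886/2.42631024
cos θ = 0.798624

θ = arccos(0.798624)
θ = 37.00°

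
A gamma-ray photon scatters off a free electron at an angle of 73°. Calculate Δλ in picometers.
1.7169 pm

Using the Compton scattering formula:
Δλ = λ_C(1 - cos θ)

where λ_C = h/(m_e·c) ≈ 2.4263 pm is the Compton wavelength of an electron.

For θ = 73°:
cos(73°) = 0.2924
1 - cos(73°) = 0.7076

Δλ = 2.4263 × 0.7076
Δλ = 1.7169 pm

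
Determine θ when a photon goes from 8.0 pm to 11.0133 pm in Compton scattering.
104.00°

First find the wavelength shift:
Δλ = λ' - λ = 11.0133 - 8.0 = 3.0133 pm

Using Δλ = λ_C(1 - cos θ), with λ_C = h/(m_e·c) ≈ 2.42631024 pm:
cos θ = 1 - Δλ/λ_C
cos θ = 1 - 3.0133/2.42631024
cos θ = -0.241927

θ = arccos(-0.241927)
θ = 104.00°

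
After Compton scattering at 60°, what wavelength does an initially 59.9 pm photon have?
61.1132 pm

Using the Compton formula: λ' = λ + λ_C(1 − cos θ)

For θ = 60°, cos θ = 1/2 (exact) = 0.5000, so:
1 − cos 60° = 1 − (1/2) = 0.5000

Δλ = λ_C × 0.5000 = 2.4263 × 0.5000 = 1.2132 pm

λ' = 59.9 + 1.2132 = 61.1132 pm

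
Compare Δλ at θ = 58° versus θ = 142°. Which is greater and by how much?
142° produces the larger shift by a factor of 3.804

Calculate both shifts using Δλ = λ_C(1 - cos θ):

For θ₁ = 58°:
Δλ₁ = 2.4263 × (1 - cos(58°))
Δλ₁ = 2.4263 × 0.4701
Δλ₁ = 1.1406 pm

For θ₂ = 142°:
Δλ₂ = 2.4263 × (1 - cos(142°))
Δλ₂ = 2.4263 × 1.7880
Δλ₂ = 4.3383 pm

The 142° angle produces the larger shift.
Ratio: 4.3383/1.1406 = 3.804

(Intermediate values are shown rounded; full precision is carried through to the final answer.)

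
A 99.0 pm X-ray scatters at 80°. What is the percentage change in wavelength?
2.0252%

Calculate the Compton shift:
Δλ = λ_C(1 - cos(80°))
Δλ = 2.4263 × (1 - cos(80°))
Δλ = 2.4263 × 0.8264
Δλ = 2.0050 pm

Percentage change:
(Δλ/λ₀) × 100 = (2.0050/99.0) × 100
= 2.0252%

(Intermediate values are shown rounded; full precision is carried through to the final answer.)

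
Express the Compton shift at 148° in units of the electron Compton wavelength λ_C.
1.8480 λ_C

The Compton shift formula is:
Δλ = λ_C(1 - cos θ)

Dividing both sides by λ_C:
Δλ/λ_C = 1 - cos θ

For θ = 148°:
Δλ/λ_C = 1 - cos(148°)
Δλ/λ_C = 1 - -0.8480
Δλ/λ_C = 1.8480

This means the shift is 1.8480 × λ_C = 4.4839 pm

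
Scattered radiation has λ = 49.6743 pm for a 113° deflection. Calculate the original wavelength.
46.3000 pm

From λ' = λ + Δλ, we have λ = λ' - Δλ

First calculate the Compton shift:
Δλ = λ_C(1 - cos θ)
Δλ = 2.4263 × (1 - cos(113°))
Δλ = 2.4263 × 1.3907
Δλ = 3.3743 pm

Initial wavelength:
λ = λ' - Δλ
λ = 49.6743 - 3.3743
λ = 46.3000 pm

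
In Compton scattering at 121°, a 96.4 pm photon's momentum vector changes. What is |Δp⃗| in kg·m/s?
1.1746e-23 kg·m/s

Photon momentum magnitude is p = h/λ.

Initial momentum:
p₀ = h/λ = 6.6261e-34/9.6400e-11 = 6.8735e-24 kg·m/s

After scattering:
λ' = λ + Δλ = 96.4 + 3.6760 = 100.0760 pm
p' = h/λ' = 6.6261e-34/1.0008e-10 = 6.6210e-24 kg·m/s

Momentum is a vector; the scattered photon's direction makes angle θ = 121° with the incident direction. The magnitude of the vector change Δp⃗ = p⃗₀ − p⃗' is found from the law of cosines:
|Δp⃗|² = p₀² + p'² − 2p₀p'cos θ
|Δp⃗|² = (6.8735e-24)² + (6.6210e-24)² − 2·6.8735e-24·6.6210e-24·cos(121°)
|Δp⃗| = 1.1746e-23 kg·m/s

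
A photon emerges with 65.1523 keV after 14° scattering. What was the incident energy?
65.4000 keV

Convert final energy to wavelength (hc ≈ 1239.842 keV·pm):
λ' = hc/E' = 1239.842 / 65.1523 = 19.0299 pm

Calculate the Compton shift:
Δλ = λ_C(1 - cos(14°))
Δλ = 2.4263 × (1 - cos(14°))
Δλ = 0.0721 pm

Initial wavelength:
λ = λ' - Δλ = 19.0299 - 0.0721 = 18.9578 pm

Initial energy:
E = hc/λ = 1239.842 / 18.9578 = 65.4000 keV

(Intermediate values are shown rounded; full precision is carried through to the final answer.)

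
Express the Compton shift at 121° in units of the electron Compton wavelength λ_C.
1.5150 λ_C

The Compton shift formula is:
Δλ = λ_C(1 - cos θ)

Dividing both sides by λ_C:
Δλ/λ_C = 1 - cos θ

For θ = 121°:
Δλ/λ_C = 1 - cos(121°)
Δλ/λ_C = 1 - -0.5150
Δλ/λ_C = 1.5150

This means the shift is 1.5150 × λ_C = 3.6760 pm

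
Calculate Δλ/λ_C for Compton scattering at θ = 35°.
0.1808 λ_C

The Compton shift formula is:
Δλ = λ_C(1 - cos θ)

Dividing both sides by λ_C:
Δλ/λ_C = 1 - cos θ

For θ = 35°:
Δλ/λ_C = 1 - cos(35°)
Δλ/λ_C = 1 - 0.8192
Δλ/λ_C = 0.1808

This means the shift is 0.1808 × λ_C = 0.4388 pm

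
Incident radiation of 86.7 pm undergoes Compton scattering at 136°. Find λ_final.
90.8717 pm

Using the Compton scattering formula:
λ' = λ + Δλ = λ + λ_C(1 - cos θ)

Given:
- Initial wavelength λ = 86.7 pm
- Scattering angle θ = 136°
- Compton wavelength λ_C ≈ 2.4263 pm

Calculate the shift:
Δλ = 2.4263 × (1 - cos(136°))
Δλ = 2.4263 × 1.7193
Δλ = 4.1717 pm

Final wavelength:
λ' = 86.7 + 4.1717 = 90.8717 pm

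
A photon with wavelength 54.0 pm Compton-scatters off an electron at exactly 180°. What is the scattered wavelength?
58.8526 pm

Using the Compton formula: λ' = λ + λ_C(1 − cos θ)

For θ = 180°, cos θ = -1 (exact) = -1.0000, so:
1 − cos 180° = 1 − (-1) = 2.0000

Δλ = λ_C × 2.0000 = 2.4263 × 2.0000 = 4.8526 pm

λ' = 54.0 + 4.8526 = 58.8526 pm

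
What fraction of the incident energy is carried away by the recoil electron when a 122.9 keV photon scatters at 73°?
0.1454 (or 14.54%)

Calculate initial and final photon energies:

Initial: E₀ = 122.9 keV → λ₀ = 10.0882 pm
Compton shift: Δλ = 1.7169 pm
Final wavelength: λ' = 11.8051 pm
Final energy: E' = 105.0256 keV

Fractional energy loss:
(E₀ - E')/E₀ = (122.9000 - 105.0256)/122.9000
= 17.8744/122.9000
= 0.1454
= 14.54%

(Intermediate values are shown rounded; full precision is carried through to the final answer.)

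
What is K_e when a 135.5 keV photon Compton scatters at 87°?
27.2117 keV

By energy conservation: K_e = E_initial - E_final

First find the scattered photon energy:
Initial wavelength: λ = hc/E = 9.1501 pm
Compton shift: Δλ = λ_C(1 - cos(87°)) = 2.2993 pm
Final wavelength: λ' = 9.1501 + 2.2993 = 11.4495 pm
Final photon energy: E' = hc/λ' = 108.2883 keV

Electron kinetic energy:
K_e = E - E' = 135.5000 - 108.2883 = 27.2117 keV

(Intermediate values are shown rounded; full precision is carried through to the final answer.)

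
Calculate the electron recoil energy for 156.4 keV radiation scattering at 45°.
12.8670 keV

By energy conservation: K_e = E_initial - E_final

First find the scattered photon energy:
Initial wavelength: λ = hc/E = 7.9274 pm
Compton shift: Δλ = λ_C(1 - cos(45°)) = 0.7106 pm
Final wavelength: λ' = 7.9274 + 0.7106 = 8.6380 pm
Final photon energy: E' = hc/λ' = 143.5330 keV

Electron kinetic energy:
K_e = E - E' = 156.4000 - 143.5330 = 12.8670 keV

(Intermediate values are shown rounded; full precision is carried through to the final answer.)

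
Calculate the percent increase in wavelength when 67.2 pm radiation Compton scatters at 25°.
0.3383%

Calculate the Compton shift:
Δλ = λ_C(1 - cos(25°))
Δλ = 2.4263 × (1 - cos(25°))
Δλ = 2.4263 × 0.0937
Δλ = 0.2273 pm

Percentage change:
(Δλ/λ₀) × 100 = (0.2273/67.2) × 100
= 0.3383%

(Intermediate values are shown rounded; full precision is carried through to the final answer.)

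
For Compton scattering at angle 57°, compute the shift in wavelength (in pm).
1.1048 pm

Using the Compton scattering formula:
Δλ = λ_C(1 - cos θ)

where λ_C = h/(m_e·c) ≈ 2.4263 pm is the Compton wavelength of an electron.

For θ = 57°:
cos(57°) = 0.5446
1 - cos(57°) = 0.4554

Δλ = 2.4263 × 0.4554
Δλ = 1.1048 pm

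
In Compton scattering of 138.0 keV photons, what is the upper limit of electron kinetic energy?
48.3965 keV

Maximum energy transfer occurs at θ = 180° (backscattering).

Initial photon: E₀ = 138.0 keV → λ₀ = 8.9844 pm

Maximum Compton shift (at 180°):
Δλ_max = 2λ_C = 2 × 2.4263 = 4.8526 pm

Final wavelength:
λ' = 8.9844 + 4.8526 = 13.8370 pm

Minimum photon energy (maximum energy to electron):
E'_min = hc/λ' = 89.6035 keV

Maximum electron kinetic energy:
K_max = E₀ - E'_min = 138.0000 - 89.6035 = 48.3965 keV

(Intermediate values are shown rounded; full precision is carried through to the final answer.)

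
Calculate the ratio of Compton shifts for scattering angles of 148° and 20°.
148° produces the larger shift by a factor of 30.644

Calculate both shifts using Δλ = λ_C(1 - cos θ):

For θ₁ = 20°:
Δλ₁ = 2.4263 × (1 - cos(20°))
Δλ₁ = 2.4263 × 0.0603
Δλ₁ = 0.1463 pm

For θ₂ = 148°:
Δλ₂ = 2.4263 × (1 - cos(148°))
Δλ₂ = 2.4263 × 1.8480
Δλ₂ = 4.4839 pm

The 148° angle produces the larger shift.
Ratio: 4.4839/0.1463 = 30.644

(Intermediate values are shown rounded; full precision is carried through to the final answer.)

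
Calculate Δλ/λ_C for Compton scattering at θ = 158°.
1.9272 λ_C

The Compton shift formula is:
Δλ = λ_C(1 - cos θ)

Dividing both sides by λ_C:
Δλ/λ_C = 1 - cos θ

For θ = 158°:
Δλ/λ_C = 1 - cos(158°)
Δλ/λ_C = 1 - -0.9272
Δλ/λ_C = 1.9272

This means the shift is 1.9272 × λ_C = 4.6759 pm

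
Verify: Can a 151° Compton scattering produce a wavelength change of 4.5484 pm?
Yes, consistent

Calculate the expected shift for θ = 151°:

Δλ_expected = λ_C(1 - cos(151°))
Δλ_expected = 2.4263 × (1 - cos(151°))
Δλ_expected = 2.4263 × 1.8746
Δλ_expected = 4.5484 pm

Given shift: 4.5484 pm
Expected shift: 4.5484 pm
Difference: 0.0000 pm

The values match. This is consistent with Compton scattering at the stated angle.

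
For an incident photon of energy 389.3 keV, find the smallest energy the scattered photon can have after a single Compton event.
154.2587 keV (at θ = 180°)

The scattered photon has minimum energy when its wavelength is maximum, i.e., when the Compton shift Δλ = λ_C(1 − cos θ) is maximum. This occurs at θ = 180° (backscattering), giving Δλ_max = 2λ_C = 4.8526 pm.

Initial wavelength: λ₀ = hc/E₀ = 3.1848 pm
Maximum final wavelength: λ'_max = λ₀ + 2λ_C = 3.1848 + 4.8526 = 8.0374 pm
Minimum final energy: E'_min = hc/λ'_max = 154.2587 keV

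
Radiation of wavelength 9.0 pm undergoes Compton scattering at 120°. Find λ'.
12.6395 pm

Using the Compton formula: λ' = λ + λ_C(1 − cos θ)

For θ = 120°, cos θ = -1/2 (exact) = -0.5000, so:
1 − cos 120° = 1 − (-1/2) = 1.5000

Δλ = λ_C × 1.5000 = 2.4263 × 1.5000 = 3.6395 pm

λ' = 9.0 + 3.6395 = 12.6395 pm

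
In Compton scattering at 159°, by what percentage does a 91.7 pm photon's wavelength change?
5.1161%

Calculate the Compton shift:
Δλ = λ_C(1 - cos(159°))
Δλ = 2.4263 × (1 - cos(159°))
Δλ = 2.4263 × 1.9336
Δλ = 4.6915 pm

Percentage change:
(Δλ/λ₀) × 100 = (4.6915/91.7) × 100
= 5.1161%

(Intermediate values are shown rounded; full precision is carried through to the final answer.)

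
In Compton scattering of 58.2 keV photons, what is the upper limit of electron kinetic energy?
10.7977 keV

Maximum energy transfer occurs at θ = 180° (backscattering).

Initial photon: E₀ = 58.2 keV → λ₀ = 21.3031 pm

Maximum Compton shift (at 180°):
Δλ_max = 2λ_C = 2 × 2.4263 = 4.8526 pm

Final wavelength:
λ' = 21.3031 + 4.8526 = 26.1557 pm

Minimum photon energy (maximum energy to electron):
E'_min = hc/λ' = 47.4023 keV

Maximum electron kinetic energy:
K_max = E₀ - E'_min = 58.2000 - 47.4023 = 10.7977 keV

(Intermediate values are shown rounded; full precision is carried through to the final answer.)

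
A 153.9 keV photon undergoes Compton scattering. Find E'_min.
96.0465 keV (at θ = 180°)

The scattered photon has minimum energy when its wavelength is maximum, i.e., when the Compton shift Δλ = λ_C(1 − cos θ) is maximum. This occurs at θ = 180° (backscattering), giving Δλ_max = 2λ_C = 4.8526 pm.

Initial wavelength: λ₀ = hc/E₀ = 8.0562 pm
Maximum final wavelength: λ'_max = λ₀ + 2λ_C = 8.0562 + 4.8526 = 12.9088 pm
Minimum final energy: E'_min = hc/λ'_max = 96.0465 keV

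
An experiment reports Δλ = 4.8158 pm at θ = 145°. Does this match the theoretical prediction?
No, inconsistent

Calculate the expected shift for θ = 145°:

Δλ_expected = λ_C(1 - cos(145°))
Δλ_expected = 2.4263 × (1 - cos(145°))
Δλ_expected = 2.4263 × 1.8192
Δλ_expected = 4.4138 pm

Given shift: 4.8158 pm
Expected shift: 4.4138 pm
Difference: 0.4019 pm

The values do not match. The given shift corresponds to θ ≈ 170.0°, not 145°.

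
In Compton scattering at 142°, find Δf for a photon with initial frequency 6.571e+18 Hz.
5.706e+17 Hz (decrease)

Convert frequency to wavelength (c = 299792458 m/s):
λ₀ = c/f₀ = 299792458/6.571e+18 = 4.5623567e-11 m = 45.6236 pm

Calculate Compton shift:
Δλ = λ_C(1 - cos(142°)) = 4.3383 pm

Final wavelength:
λ' = λ₀ + Δλ = 45.6236 + 4.3383 = 49.9618 pm

Final frequency:
f' = c/λ' = 299792458/4.9961836e-11 = 6.0004292e+18 Hz

Frequency shift (decrease):
Δf = f₀ - f' = 6.571e+18 - 6.0004292e+18 = 5.706e+17 Hz

(Intermediate values are shown rounded; full precision is carried through to the final answer.)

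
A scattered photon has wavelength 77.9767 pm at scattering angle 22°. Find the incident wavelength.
77.8000 pm

From λ' = λ + Δλ, we have λ = λ' - Δλ

First calculate the Compton shift:
Δλ = λ_C(1 - cos θ)
Δλ = 2.4263 × (1 - cos(22°))
Δλ = 2.4263 × 0.0728
Δλ = 0.1767 pm

Initial wavelength:
λ = λ' - Δλ
λ = 77.9767 - 0.1767
λ = 77.8000 pm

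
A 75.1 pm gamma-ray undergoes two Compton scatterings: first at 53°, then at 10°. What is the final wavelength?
76.1030 pm

Apply Compton shift twice:

First scattering at θ₁ = 53°:
Δλ₁ = λ_C(1 - cos(53°))
Δλ₁ = 2.4263 × 0.3982
Δλ₁ = 0.9661 pm

After first scattering:
λ₁ = 75.1 + 0.9661 = 76.0661 pm

Second scattering at θ₂ = 10°:
Δλ₂ = λ_C(1 - cos(10°))
Δλ₂ = 2.4263 × 0.0152
Δλ₂ = 0.0369 pm

Final wavelength:
λ₂ = 76.0661 + 0.0369 = 76.1030 pm

Total shift: Δλ_total = 0.9661 + 0.0369 = 1.0030 pm

(Intermediate values are shown rounded; full precision is carried through to the final answer.)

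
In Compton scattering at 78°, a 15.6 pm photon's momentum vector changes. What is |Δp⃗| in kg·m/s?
5.0658e-23 kg·m/s

Photon momentum magnitude is p = h/λ.

Initial momentum:
p₀ = h/λ = 6.6261e-34/1.5600e-11 = 4.2475e-23 kg·m/s

After scattering:
λ' = λ + Δλ = 15.6 + 1.9219 = 17.5219 pm
p' = h/λ' = 6.6261e-34/1.7522e-11 = 3.7816e-23 kg·m/s

Momentum is a vector; the scattered photon's direction makes angle θ = 78° with the incident direction. The magnitude of the vector change Δp⃗ = p⃗₀ − p⃗' is found from the law of cosines:
|Δp⃗|² = p₀² + p'² − 2p₀p'cos θ
|Δp⃗|² = (4.2475e-23)² + (3.7816e-23)² − 2·4.2475e-23·3.7816e-23·cos(78°)
|Δp⃗| = 5.0658e-23 kg·m/s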